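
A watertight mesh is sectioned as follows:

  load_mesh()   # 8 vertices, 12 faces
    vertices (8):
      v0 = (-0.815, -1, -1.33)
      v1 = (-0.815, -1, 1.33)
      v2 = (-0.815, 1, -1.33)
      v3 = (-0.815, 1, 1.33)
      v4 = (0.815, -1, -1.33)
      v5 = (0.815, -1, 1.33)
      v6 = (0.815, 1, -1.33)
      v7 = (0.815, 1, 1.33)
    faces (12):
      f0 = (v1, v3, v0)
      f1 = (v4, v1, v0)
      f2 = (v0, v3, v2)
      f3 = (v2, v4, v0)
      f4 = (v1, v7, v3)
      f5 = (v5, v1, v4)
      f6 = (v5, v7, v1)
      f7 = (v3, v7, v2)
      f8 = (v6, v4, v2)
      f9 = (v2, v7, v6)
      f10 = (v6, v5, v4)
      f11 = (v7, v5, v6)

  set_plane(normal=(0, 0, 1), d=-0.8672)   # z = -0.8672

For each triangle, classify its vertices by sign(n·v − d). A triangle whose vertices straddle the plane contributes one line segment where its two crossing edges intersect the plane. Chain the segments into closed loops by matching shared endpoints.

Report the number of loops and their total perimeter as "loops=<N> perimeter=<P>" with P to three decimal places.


Straddling triangles (8 of 12):
  (v1,v3,v0) [++-] → (-0.815, -0.65203, -0.8672)–(-0.815, -1, -0.8672)  len=0.3480
  (v4,v1,v0) [-+-] → (0.531405, -1, -0.8672)–(-0.815, -1, -0.8672)  len=1.3464
  (v0,v3,v2) [-+-] → (-0.815, -0.65203, -0.8672)–(-0.815, 1, -0.8672)  len=1.6520
  (v5,v1,v4) [++-] → (0.531405, -1, -0.8672)–(0.815, -1, -0.8672)  len=0.2836
  (v3,v7,v2) [++-] → (-0.531405, 1, -0.8672)–(-0.815, 1, -0.8672)  len=0.2836
  (v2,v7,v6) [-+-] → (-0.531405, 1, -0.8672)–(0.815, 1, -0.8672)  len=1.3464
  (v6,v5,v4) [-+-] → (0.815, 0.65203, -0.8672)–(0.815, -1, -0.8672)  len=1.6520
  (v7,v5,v6) [++-] → (0.815, 0.65203, -0.8672)–(0.815, 1, -0.8672)  len=0.3480

Chained into 1 loop(s):
  loop 1: 8 segments, perimeter = 7.2600
Total perimeter = 7.260

loops=1 perimeter=7.260


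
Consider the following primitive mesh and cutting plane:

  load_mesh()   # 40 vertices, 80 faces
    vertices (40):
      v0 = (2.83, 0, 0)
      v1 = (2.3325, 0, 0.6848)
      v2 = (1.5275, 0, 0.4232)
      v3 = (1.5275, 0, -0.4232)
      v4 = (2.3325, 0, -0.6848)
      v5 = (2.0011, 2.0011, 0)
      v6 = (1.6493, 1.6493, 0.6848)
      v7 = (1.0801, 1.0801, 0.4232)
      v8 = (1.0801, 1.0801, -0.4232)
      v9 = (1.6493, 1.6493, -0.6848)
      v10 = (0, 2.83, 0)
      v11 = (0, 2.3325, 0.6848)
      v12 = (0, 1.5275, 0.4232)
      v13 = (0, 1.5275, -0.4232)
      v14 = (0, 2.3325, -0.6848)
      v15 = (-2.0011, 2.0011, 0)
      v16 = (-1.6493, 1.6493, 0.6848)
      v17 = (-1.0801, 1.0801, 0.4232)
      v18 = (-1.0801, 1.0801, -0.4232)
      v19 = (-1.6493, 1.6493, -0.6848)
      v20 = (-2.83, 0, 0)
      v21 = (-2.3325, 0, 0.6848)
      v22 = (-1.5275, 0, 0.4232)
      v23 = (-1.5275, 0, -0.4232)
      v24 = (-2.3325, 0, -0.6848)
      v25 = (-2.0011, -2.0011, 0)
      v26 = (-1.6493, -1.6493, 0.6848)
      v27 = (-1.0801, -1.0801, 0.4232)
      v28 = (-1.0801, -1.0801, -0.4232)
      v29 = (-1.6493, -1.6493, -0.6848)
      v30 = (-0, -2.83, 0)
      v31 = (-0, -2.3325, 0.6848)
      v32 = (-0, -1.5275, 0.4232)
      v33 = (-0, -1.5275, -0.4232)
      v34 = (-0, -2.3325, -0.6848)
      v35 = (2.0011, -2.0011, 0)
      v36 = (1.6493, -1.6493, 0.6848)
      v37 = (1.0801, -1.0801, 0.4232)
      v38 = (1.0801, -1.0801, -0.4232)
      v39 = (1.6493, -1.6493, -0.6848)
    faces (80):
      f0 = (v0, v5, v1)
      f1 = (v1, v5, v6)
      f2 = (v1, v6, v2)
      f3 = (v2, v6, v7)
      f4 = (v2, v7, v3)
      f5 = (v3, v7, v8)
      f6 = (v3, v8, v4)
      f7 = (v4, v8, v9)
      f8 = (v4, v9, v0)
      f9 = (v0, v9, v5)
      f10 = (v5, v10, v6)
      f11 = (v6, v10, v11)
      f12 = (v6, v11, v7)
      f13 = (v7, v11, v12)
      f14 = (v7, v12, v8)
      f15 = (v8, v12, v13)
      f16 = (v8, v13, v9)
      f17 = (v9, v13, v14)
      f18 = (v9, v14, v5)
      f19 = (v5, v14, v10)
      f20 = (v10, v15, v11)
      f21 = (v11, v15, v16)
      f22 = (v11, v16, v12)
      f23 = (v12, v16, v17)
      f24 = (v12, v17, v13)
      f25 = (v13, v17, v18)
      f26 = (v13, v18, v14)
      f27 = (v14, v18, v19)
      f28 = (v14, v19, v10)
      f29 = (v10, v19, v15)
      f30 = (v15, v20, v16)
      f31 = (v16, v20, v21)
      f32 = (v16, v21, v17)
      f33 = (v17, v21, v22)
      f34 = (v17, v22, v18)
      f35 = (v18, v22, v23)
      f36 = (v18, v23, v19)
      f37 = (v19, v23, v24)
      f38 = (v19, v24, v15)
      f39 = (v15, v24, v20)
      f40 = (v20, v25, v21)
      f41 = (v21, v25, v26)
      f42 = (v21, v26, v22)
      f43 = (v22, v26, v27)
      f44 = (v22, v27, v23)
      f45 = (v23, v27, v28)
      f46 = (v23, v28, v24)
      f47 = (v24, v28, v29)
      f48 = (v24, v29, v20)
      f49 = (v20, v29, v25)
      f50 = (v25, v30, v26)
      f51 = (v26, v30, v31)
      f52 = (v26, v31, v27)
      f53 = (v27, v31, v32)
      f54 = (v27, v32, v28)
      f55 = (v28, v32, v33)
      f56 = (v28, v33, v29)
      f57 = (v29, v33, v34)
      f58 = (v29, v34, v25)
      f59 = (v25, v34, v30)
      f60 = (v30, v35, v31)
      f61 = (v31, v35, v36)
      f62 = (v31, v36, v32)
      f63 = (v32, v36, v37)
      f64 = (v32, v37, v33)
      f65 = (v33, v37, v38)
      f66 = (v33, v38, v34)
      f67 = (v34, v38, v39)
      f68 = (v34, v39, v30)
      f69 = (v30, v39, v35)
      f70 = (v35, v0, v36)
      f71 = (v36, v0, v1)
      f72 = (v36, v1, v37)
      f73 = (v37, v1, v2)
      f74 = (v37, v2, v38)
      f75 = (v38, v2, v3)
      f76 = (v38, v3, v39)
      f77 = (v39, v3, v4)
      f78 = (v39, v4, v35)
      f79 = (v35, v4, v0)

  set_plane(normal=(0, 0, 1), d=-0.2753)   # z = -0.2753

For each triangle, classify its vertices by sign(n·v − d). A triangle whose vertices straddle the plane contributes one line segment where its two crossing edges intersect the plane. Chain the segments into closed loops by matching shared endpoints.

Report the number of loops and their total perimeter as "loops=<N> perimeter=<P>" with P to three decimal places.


Straddling triangles (32 of 80):
  (v2,v7,v3) [++-] → (1.44932, 0.188737, -0.2753)–(1.5275, 0, -0.2753)  len=0.2043
  (v3,v7,v8) [-+-] → (1.44932, 0.188737, -0.2753)–(1.0801, 1.0801, -0.2753)  len=0.9648
  (v4,v9,v0) [--+] → (2.35534, 0.663044, -0.2753)–(2.63, 0, -0.2753)  len=0.7177
  (v0,v9,v5) [+-+] → (2.35534, 0.663044, -0.2753)–(1.85967, 1.85967, -0.2753)  len=1.2952
  (v7,v12,v8) [++-] → (0.891363, 1.15828, -0.2753)–(1.0801, 1.0801, -0.2753)  len=0.2043
  (v8,v12,v13) [-+-] → (0.891363, 1.15828, -0.2753)–(0, 1.5275, -0.2753)  len=0.9648
  (v9,v14,v5) [--+] → (1.19663, 2.13433, -0.2753)–(1.85967, 1.85967, -0.2753)  len=0.7177
  (v5,v14,v10) [+-+] → (1.19663, 2.13433, -0.2753)–(0, 2.63, -0.2753)  len=1.2952
  (v12,v17,v13) [++-] → (-0.188737, 1.44932, -0.2753)–(0, 1.5275, -0.2753)  len=0.2043
  (v13,v17,v18) [-+-] → (-0.188737, 1.44932, -0.2753)–(-1.0801, 1.0801, -0.2753)  len=0.9648
  (v14,v19,v10) [--+] → (-0.663044, 2.35534, -0.2753)–(0, 2.63, -0.2753)  len=0.7177
  (v10,v19,v15) [+-+] → (-0.663044, 2.35534, -0.2753)–(-1.85967, 1.85967, -0.2753)  len=1.2952
  (v17,v22,v18) [++-] → (-1.15828, 0.891363, -0.2753)–(-1.0801, 1.0801, -0.2753)  len=0.2043
  (v18,v22,v23) [-+-] → (-1.15828, 0.891363, -0.2753)–(-1.5275, 0, -0.2753)  len=0.9648
  (v19,v24,v15) [--+] → (-2.13433, 1.19663, -0.2753)–(-1.85967, 1.85967, -0.2753)  len=0.7177
  (v15,v24,v20) [+-+] → (-2.13433, 1.19663, -0.2753)–(-2.63, 0, -0.2753)  len=1.2952
  (v22,v27,v23) [++-] → (-1.44932, -0.188737, -0.2753)–(-1.5275, 0, -0.2753)  len=0.2043
  (v23,v27,v28) [-+-] → (-1.44932, -0.188737, -0.2753)–(-1.0801, -1.0801, -0.2753)  len=0.9648
  (v24,v29,v20) [--+] → (-2.35534, -0.663044, -0.2753)–(-2.63, 0, -0.2753)  len=0.7177
  (v20,v29,v25) [+-+] → (-2.35534, -0.663044, -0.2753)–(-1.85967, -1.85967, -0.2753)  len=1.2952
  (v27,v32,v28) [++-] → (-0.891363, -1.15828, -0.2753)–(-1.0801, -1.0801, -0.2753)  len=0.2043
  (v28,v32,v33) [-+-] → (-0.891363, -1.15828, -0.2753)–(0, -1.5275, -0.2753)  len=0.9648
  (v29,v34,v25) [--+] → (-1.19663, -2.13433, -0.2753)–(-1.85967, -1.85967, -0.2753)  len=0.7177
  (v25,v34,v30) [+-+] → (-1.19663, -2.13433, -0.2753)–(0, -2.63, -0.2753)  len=1.2952
  (v32,v37,v33) [++-] → (0.188737, -1.44932, -0.2753)–(0, -1.5275, -0.2753)  len=0.2043
  (v33,v37,v38) [-+-] → (0.188737, -1.44932, -0.2753)–(1.0801, -1.0801, -0.2753)  len=0.9648
  (v34,v39,v30) [--+] → (0.663044, -2.35534, -0.2753)–(0, -2.63, -0.2753)  len=0.7177
  (v30,v39,v35) [+-+] → (0.663044, -2.35534, -0.2753)–(1.85967, -1.85967, -0.2753)  len=1.2952
  (v37,v2,v38) [++-] → (1.15828, -0.891363, -0.2753)–(1.0801, -1.0801, -0.2753)  len=0.2043
  (v38,v2,v3) [-+-] → (1.15828, -0.891363, -0.2753)–(1.5275, 0, -0.2753)  len=0.9648
  (v39,v4,v35) [--+] → (2.13433, -1.19663, -0.2753)–(1.85967, -1.85967, -0.2753)  len=0.7177
  (v35,v4,v0) [+-+] → (2.13433, -1.19663, -0.2753)–(2.63, 0, -0.2753)  len=1.2952

Chained into 2 loop(s):
  loop 1: 16 segments, perimeter = 9.3528
  loop 2: 16 segments, perimeter = 16.1032
Total perimeter = 25.456

loops=2 perimeter=25.456


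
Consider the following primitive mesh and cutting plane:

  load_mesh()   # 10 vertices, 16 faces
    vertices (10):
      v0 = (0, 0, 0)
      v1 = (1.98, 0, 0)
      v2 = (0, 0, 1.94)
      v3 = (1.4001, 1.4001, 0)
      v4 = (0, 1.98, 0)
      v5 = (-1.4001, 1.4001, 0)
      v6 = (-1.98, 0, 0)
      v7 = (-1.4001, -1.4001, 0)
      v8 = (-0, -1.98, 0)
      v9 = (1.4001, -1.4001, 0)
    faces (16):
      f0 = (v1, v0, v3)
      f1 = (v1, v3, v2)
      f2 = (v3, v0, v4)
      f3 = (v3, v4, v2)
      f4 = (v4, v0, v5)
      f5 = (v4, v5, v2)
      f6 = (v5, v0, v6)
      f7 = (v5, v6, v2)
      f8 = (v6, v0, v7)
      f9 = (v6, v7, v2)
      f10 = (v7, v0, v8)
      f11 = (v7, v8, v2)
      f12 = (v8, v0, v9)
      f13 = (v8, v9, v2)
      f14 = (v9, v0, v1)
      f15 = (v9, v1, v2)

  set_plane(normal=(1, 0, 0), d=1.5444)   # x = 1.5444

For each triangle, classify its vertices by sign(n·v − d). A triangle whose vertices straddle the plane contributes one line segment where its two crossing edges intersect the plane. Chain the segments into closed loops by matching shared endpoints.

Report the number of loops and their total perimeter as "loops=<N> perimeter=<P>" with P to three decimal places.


loops=1 perimeter=4.373

Straddling triangles (4 of 16):
  (v1,v0,v3) [+--] → (1.5444, 0, 0)–(1.5444, 1.0517, 0)  len=1.0517
  (v1,v3,v2) [+--] → (1.5444, 1.0517, 0)–(1.5444, 0, 0.4268)  len=1.1350
  (v9,v0,v1) [--+] → (1.5444, 0, 0)–(1.5444, -1.0517, 0)  len=1.0517
  (v9,v1,v2) [-+-] → (1.5444, -1.0517, 0)–(1.5444, 0, 0.4268)  len=1.1350

Chained into 1 loop(s):
  loop 1: 4 segments, perimeter = 4.3734
Total perimeter = 4.373


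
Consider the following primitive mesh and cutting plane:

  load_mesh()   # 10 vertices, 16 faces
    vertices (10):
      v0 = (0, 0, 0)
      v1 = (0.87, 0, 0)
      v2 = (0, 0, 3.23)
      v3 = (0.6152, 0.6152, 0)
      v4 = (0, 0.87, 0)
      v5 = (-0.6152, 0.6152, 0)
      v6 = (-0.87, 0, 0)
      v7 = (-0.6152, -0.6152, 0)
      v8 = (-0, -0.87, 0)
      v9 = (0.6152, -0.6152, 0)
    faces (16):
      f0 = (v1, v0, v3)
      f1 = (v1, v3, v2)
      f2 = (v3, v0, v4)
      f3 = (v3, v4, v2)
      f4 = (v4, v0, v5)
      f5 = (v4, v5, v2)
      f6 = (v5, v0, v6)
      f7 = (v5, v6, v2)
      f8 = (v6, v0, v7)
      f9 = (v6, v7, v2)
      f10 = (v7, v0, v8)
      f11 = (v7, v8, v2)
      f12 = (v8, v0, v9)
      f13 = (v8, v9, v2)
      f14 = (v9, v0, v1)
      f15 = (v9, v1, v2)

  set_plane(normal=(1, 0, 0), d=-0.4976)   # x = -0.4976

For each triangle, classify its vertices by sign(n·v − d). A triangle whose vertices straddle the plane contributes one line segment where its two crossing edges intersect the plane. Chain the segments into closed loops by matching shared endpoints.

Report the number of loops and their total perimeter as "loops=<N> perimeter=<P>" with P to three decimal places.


Straddling triangles (8 of 16):
  (v4,v0,v5) [++-] → (-0.4976, 0.4976, 0)–(-0.4976, 0.663907, 0)  len=0.1663
  (v4,v5,v2) [+-+] → (-0.4976, 0.663907, 0)–(-0.4976, 0.4976, 0.617438)  len=0.6394
  (v5,v0,v6) [-+-] → (-0.4976, 0.4976, 0)–(-0.4976, 0, 0)  len=0.4976
  (v5,v6,v2) [--+] → (-0.4976, 0, 1.38259)–(-0.4976, 0.4976, 0.617438)  len=0.9127
  (v6,v0,v7) [-+-] → (-0.4976, 0, 0)–(-0.4976, -0.4976, 0)  len=0.4976
  (v6,v7,v2) [--+] → (-0.4976, -0.4976, 0.617438)–(-0.4976, 0, 1.38259)  len=0.9127
  (v7,v0,v8) [-++] → (-0.4976, -0.4976, 0)–(-0.4976, -0.663907, 0)  len=0.1663
  (v7,v8,v2) [-++] → (-0.4976, -0.663907, 0)–(-0.4976, -0.4976, 0.617438)  len=0.6394

Chained into 1 loop(s):
  loop 1: 8 segments, perimeter = 4.4321
Total perimeter = 4.432

loops=1 perimeter=4.432


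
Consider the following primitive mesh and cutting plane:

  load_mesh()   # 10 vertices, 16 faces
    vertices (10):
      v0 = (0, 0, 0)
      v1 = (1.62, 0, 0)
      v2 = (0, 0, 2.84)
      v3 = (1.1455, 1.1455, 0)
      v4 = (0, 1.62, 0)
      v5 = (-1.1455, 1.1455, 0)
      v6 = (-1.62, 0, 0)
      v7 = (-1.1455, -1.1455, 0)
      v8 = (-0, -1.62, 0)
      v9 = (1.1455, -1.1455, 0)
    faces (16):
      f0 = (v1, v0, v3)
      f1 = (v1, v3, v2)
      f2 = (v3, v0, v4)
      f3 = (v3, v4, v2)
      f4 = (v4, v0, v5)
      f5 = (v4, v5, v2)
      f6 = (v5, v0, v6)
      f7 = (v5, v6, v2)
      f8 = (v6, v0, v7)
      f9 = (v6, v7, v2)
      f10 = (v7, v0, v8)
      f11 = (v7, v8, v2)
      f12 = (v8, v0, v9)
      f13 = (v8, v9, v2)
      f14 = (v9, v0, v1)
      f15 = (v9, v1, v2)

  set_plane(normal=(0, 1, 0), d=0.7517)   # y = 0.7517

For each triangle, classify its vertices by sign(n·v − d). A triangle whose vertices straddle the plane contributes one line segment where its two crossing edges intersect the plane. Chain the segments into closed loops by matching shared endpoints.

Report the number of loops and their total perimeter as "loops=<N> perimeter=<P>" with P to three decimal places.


loops=1 perimeter=6.723

Straddling triangles (8 of 16):
  (v1,v0,v3) [--+] → (0.7517, 0.7517, 0)–(1.30862, 0.7517, 0)  len=0.5569
  (v1,v3,v2) [-+-] → (1.30862, 0.7517, 0)–(0.7517, 0.7517, 0.976335)  len=1.1240
  (v3,v0,v4) [+-+] → (0.7517, 0.7517, 0)–(0, 0.7517, 0)  len=0.7517
  (v3,v4,v2) [++-] → (0, 0.7517, 1.5222)–(0.7517, 0.7517, 0.976335)  len=0.9290
  (v4,v0,v5) [+-+] → (0, 0.7517, 0)–(-0.7517, 0.7517, 0)  len=0.7517
  (v4,v5,v2) [++-] → (-0.7517, 0.7517, 0.976335)–(0, 0.7517, 1.5222)  len=0.9290
  (v5,v0,v6) [+--] → (-0.7517, 0.7517, 0)–(-1.30862, 0.7517, 0)  len=0.5569
  (v5,v6,v2) [+--] → (-1.30862, 0.7517, 0)–(-0.7517, 0.7517, 0.976335)  len=1.1240

Chained into 1 loop(s):
  loop 1: 8 segments, perimeter = 6.7232
Total perimeter = 6.723


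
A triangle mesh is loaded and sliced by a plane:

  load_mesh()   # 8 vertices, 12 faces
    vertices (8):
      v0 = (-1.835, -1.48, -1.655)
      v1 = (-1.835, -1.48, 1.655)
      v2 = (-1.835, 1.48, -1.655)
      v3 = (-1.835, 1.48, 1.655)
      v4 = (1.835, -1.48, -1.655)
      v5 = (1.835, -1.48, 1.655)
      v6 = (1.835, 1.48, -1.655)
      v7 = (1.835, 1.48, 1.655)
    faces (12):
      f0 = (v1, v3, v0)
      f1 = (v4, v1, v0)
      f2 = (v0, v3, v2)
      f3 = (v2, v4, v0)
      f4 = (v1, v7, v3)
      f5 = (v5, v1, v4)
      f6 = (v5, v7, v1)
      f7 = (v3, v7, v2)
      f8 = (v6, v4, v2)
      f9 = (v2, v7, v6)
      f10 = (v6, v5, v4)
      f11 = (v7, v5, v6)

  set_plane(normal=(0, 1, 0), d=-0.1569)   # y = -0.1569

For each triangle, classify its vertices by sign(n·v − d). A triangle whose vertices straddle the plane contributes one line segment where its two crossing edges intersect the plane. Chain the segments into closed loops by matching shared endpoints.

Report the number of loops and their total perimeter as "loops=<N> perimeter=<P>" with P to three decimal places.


loops=1 perimeter=13.960

Straddling triangles (8 of 12):
  (v1,v3,v0) [-+-] → (-1.835, -0.1569, 1.655)–(-1.835, -0.1569, -0.175452)  len=1.8305
  (v0,v3,v2) [-++] → (-1.835, -0.1569, -0.175452)–(-1.835, -0.1569, -1.655)  len=1.4795
  (v2,v4,v0) [+--] → (0.194535, -0.1569, -1.655)–(-1.835, -0.1569, -1.655)  len=2.0295
  (v1,v7,v3) [-++] → (-0.194535, -0.1569, 1.655)–(-1.835, -0.1569, 1.655)  len=1.6405
  (v5,v7,v1) [-+-] → (1.835, -0.1569, 1.655)–(-0.194535, -0.1569, 1.655)  len=2.0295
  (v6,v4,v2) [+-+] → (1.835, -0.1569, -1.655)–(0.194535, -0.1569, -1.655)  len=1.6405
  (v6,v5,v4) [+--] → (1.835, -0.1569, 0.175452)–(1.835, -0.1569, -1.655)  len=1.8305
  (v7,v5,v6) [+-+] → (1.835, -0.1569, 1.655)–(1.835, -0.1569, 0.175452)  len=1.4795

Chained into 1 loop(s):
  loop 1: 8 segments, perimeter = 13.9600
Total perimeter = 13.960


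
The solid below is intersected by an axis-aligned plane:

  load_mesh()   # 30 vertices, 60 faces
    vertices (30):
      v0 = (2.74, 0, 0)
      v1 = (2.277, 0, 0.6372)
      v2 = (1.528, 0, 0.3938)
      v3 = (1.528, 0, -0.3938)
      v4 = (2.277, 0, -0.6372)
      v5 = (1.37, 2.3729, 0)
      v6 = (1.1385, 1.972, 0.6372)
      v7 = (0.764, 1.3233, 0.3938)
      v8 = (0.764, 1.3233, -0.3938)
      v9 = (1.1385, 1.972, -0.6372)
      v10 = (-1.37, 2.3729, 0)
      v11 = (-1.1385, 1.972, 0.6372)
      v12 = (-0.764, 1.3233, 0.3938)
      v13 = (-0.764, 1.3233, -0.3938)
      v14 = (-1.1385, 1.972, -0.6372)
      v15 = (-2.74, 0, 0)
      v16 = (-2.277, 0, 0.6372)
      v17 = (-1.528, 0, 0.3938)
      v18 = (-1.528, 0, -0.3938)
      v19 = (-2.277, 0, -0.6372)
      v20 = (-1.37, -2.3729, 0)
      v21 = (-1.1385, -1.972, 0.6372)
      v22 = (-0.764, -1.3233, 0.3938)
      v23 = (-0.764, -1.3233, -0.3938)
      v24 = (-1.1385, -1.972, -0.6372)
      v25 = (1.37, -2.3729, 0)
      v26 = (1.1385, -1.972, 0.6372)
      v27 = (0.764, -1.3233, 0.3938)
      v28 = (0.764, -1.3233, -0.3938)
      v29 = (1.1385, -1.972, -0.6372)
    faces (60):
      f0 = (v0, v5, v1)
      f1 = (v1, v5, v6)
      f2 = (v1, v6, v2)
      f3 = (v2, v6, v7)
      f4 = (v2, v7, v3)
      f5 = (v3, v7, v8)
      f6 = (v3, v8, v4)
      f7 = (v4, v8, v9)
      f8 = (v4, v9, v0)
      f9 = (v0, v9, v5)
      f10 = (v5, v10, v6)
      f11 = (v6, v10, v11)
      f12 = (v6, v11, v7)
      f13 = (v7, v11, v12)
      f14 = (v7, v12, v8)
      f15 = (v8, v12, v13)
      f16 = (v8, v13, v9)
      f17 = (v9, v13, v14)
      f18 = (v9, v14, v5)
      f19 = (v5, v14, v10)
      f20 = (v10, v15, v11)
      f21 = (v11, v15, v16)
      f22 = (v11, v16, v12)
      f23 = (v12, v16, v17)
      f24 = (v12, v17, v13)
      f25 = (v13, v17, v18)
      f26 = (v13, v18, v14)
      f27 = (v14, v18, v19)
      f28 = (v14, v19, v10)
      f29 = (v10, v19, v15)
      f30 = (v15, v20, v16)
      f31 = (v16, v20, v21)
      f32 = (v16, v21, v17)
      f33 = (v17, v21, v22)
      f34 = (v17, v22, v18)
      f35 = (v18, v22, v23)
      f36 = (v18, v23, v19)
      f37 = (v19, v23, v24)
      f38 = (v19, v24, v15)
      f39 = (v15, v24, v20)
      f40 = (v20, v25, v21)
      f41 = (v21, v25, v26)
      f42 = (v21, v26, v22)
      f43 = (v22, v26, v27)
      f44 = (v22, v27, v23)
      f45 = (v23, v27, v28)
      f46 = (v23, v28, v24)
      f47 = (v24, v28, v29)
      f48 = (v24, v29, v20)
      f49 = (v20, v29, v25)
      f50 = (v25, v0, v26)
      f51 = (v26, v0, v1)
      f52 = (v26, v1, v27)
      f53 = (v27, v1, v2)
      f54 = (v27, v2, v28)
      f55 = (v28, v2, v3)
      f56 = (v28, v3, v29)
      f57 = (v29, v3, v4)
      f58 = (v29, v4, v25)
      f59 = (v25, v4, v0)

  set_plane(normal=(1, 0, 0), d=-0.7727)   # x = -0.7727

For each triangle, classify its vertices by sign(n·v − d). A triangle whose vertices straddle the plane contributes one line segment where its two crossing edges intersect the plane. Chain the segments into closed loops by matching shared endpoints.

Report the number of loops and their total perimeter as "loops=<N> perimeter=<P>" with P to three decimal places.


loops=2 perimeter=7.416

Straddling triangles (24 of 60):
  (v5,v10,v6) [+-+] → (-0.7727, 2.3729, 0)–(-0.7727, 2.27744, 0.151724)  len=0.1793
  (v6,v10,v11) [+--] → (-0.7727, 2.27744, 0.151724)–(-0.7727, 1.972, 0.6372)  len=0.5736
  (v6,v11,v7) [+-+] → (-0.7727, 1.972, 0.6372)–(-0.7727, 1.84727, 0.590401)  len=0.1332
  (v7,v11,v12) [+-+] → (-0.7727, 1.84727, 0.590401)–(-0.7727, 1.33837, 0.399454)  len=0.5435
  (v9,v13,v14) [++-] → (-0.7727, 1.33837, -0.399454)–(-0.7727, 1.972, -0.6372)  len=0.6768
  (v9,v14,v5) [+-+] → (-0.7727, 1.972, -0.6372)–(-0.7727, 2.03046, -0.544281)  len=0.1098
  (v5,v14,v10) [+--] → (-0.7727, 2.03046, -0.544281)–(-0.7727, 2.3729, 0)  len=0.6430
  (v11,v16,v12) [--+] → (-0.7727, 1.31569, 0.3952)–(-0.7727, 1.33837, 0.399454)  len=0.0231
  (v12,v16,v17) [+--] → (-0.7727, 1.31569, 0.3952)–(-0.7727, 1.30823, 0.3938)  len=0.0076
  (v12,v17,v13) [+-+] → (-0.7727, 1.30823, 0.3938)–(-0.7727, 1.30823, -0.384831)  len=0.7786
  (v13,v17,v18) [+--] → (-0.7727, 1.30823, -0.384831)–(-0.7727, 1.30823, -0.3938)  len=0.0090
  (v13,v18,v14) [+--] → (-0.7727, 1.30823, -0.3938)–(-0.7727, 1.33837, -0.399454)  len=0.0307
  (v17,v21,v22) [--+] → (-0.7727, -1.33837, 0.399454)–(-0.7727, -1.30823, 0.3938)  len=0.0307
  (v17,v22,v18) [-+-] → (-0.7727, -1.30823, 0.3938)–(-0.7727, -1.30823, 0.384831)  len=0.0090
  (v18,v22,v23) [-++] → (-0.7727, -1.30823, 0.384831)–(-0.7727, -1.30823, -0.3938)  len=0.7786
  (v18,v23,v19) [-+-] → (-0.7727, -1.30823, -0.3938)–(-0.7727, -1.31569, -0.3952)  len=0.0076
  (v19,v23,v24) [-+-] → (-0.7727, -1.31569, -0.3952)–(-0.7727, -1.33837, -0.399454)  len=0.0231
  (v20,v25,v21) [-+-] → (-0.7727, -2.3729, 0)–(-0.7727, -2.03046, 0.544281)  len=0.6430
  (v21,v25,v26) [-++] → (-0.7727, -2.03046, 0.544281)–(-0.7727, -1.972, 0.6372)  len=0.1098
  (v21,v26,v22) [-++] → (-0.7727, -1.972, 0.6372)–(-0.7727, -1.33837, 0.399454)  len=0.6768
  (v23,v28,v24) [++-] → (-0.7727, -1.84727, -0.590401)–(-0.7727, -1.33837, -0.399454)  len=0.5435
  (v24,v28,v29) [-++] → (-0.7727, -1.84727, -0.590401)–(-0.7727, -1.972, -0.6372)  len=0.1332
  (v24,v29,v20) [-+-] → (-0.7727, -1.972, -0.6372)–(-0.7727, -2.27744, -0.151724)  len=0.5736
  (v20,v29,v25) [-++] → (-0.7727, -2.27744, -0.151724)–(-0.7727, -2.3729, 0)  len=0.1793

Chained into 2 loop(s):
  loop 1: 12 segments, perimeter = 3.7081
  loop 2: 12 segments, perimeter = 3.7081
Total perimeter = 7.416


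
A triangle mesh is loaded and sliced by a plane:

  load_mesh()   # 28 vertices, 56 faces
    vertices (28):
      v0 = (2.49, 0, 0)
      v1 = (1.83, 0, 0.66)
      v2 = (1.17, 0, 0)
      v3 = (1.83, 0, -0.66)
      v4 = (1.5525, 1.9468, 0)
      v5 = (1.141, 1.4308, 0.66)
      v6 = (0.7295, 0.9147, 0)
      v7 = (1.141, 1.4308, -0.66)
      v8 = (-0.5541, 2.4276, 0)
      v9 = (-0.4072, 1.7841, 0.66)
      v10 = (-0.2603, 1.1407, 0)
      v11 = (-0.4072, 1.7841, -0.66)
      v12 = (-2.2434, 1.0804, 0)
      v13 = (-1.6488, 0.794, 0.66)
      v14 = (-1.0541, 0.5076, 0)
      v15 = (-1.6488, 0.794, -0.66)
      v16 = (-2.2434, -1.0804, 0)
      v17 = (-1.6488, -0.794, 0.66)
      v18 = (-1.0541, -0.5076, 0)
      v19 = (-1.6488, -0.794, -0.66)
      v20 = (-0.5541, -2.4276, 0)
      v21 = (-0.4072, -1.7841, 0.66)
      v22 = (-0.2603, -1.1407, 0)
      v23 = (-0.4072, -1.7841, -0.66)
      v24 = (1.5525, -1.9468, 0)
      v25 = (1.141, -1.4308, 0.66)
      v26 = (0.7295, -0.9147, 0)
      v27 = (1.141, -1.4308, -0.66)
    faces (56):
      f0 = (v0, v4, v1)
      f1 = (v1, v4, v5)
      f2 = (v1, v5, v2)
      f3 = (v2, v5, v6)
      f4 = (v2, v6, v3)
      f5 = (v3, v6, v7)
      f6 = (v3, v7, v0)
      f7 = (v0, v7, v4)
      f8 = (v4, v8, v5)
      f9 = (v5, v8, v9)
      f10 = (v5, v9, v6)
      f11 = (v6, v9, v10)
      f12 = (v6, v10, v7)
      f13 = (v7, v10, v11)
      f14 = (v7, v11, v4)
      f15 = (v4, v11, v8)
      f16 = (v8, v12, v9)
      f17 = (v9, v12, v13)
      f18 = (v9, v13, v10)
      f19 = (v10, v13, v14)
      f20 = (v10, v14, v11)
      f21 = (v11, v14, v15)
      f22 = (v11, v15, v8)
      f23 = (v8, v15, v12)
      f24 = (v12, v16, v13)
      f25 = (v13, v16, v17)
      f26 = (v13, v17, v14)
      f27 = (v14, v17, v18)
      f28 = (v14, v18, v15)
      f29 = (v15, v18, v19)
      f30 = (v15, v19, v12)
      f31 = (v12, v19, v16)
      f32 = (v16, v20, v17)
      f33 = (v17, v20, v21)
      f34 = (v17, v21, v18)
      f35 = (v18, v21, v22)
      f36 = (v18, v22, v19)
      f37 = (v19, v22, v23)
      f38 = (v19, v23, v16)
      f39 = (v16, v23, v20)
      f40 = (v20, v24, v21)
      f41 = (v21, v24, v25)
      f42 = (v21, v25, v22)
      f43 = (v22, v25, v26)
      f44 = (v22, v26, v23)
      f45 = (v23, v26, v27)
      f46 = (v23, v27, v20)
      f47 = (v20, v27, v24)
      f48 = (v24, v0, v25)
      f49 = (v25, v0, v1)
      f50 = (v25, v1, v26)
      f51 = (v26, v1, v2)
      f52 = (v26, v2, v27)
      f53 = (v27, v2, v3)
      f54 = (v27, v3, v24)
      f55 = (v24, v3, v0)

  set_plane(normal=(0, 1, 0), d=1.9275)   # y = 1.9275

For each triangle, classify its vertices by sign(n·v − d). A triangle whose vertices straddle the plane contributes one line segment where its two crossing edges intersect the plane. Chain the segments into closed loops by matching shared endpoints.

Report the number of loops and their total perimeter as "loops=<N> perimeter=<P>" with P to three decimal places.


Straddling triangles (10 of 56):
  (v0,v4,v1) [-+-] → (1.56179, 1.9275, 0)–(1.55525, 1.9275, 0.00654304)  len=0.0093
  (v1,v4,v5) [-+-] → (1.55525, 1.9275, 0.00654304)–(1.53711, 1.9275, 0.024686)  len=0.0257
  (v0,v7,v4) [--+] → (1.53711, 1.9275, -0.024686)–(1.56179, 1.9275, 0)  len=0.0349
  (v4,v8,v5) [++-] → (0.296341, 1.9275, 0.331126)–(1.53711, 1.9275, 0.024686)  len=1.2780
  (v5,v8,v9) [-+-] → (0.296341, 1.9275, 0.331126)–(-0.439936, 1.9275, 0.512923)  len=0.7584
  (v7,v11,v4) [--+] → (1.32003, 1.9275, -0.0782913)–(1.53711, 1.9275, -0.024686)  len=0.2236
  (v4,v11,v8) [+-+] → (1.32003, 1.9275, -0.0782913)–(-0.439936, 1.9275, -0.512923)  len=1.8128
  (v8,v12,v9) [+--] → (-1.18119, 1.9275, 0)–(-0.439936, 1.9275, 0.512923)  len=0.9014
  (v11,v15,v8) [--+] → (-0.889225, 1.9275, -0.202048)–(-0.439936, 1.9275, -0.512923)  len=0.5464
  (v8,v15,v12) [+--] → (-0.889225, 1.9275, -0.202048)–(-1.18119, 1.9275, 0)  len=0.3551

Chained into 1 loop(s):
  loop 1: 10 segments, perimeter = 5.9455
Total perimeter = 5.946

loops=1 perimeter=5.946


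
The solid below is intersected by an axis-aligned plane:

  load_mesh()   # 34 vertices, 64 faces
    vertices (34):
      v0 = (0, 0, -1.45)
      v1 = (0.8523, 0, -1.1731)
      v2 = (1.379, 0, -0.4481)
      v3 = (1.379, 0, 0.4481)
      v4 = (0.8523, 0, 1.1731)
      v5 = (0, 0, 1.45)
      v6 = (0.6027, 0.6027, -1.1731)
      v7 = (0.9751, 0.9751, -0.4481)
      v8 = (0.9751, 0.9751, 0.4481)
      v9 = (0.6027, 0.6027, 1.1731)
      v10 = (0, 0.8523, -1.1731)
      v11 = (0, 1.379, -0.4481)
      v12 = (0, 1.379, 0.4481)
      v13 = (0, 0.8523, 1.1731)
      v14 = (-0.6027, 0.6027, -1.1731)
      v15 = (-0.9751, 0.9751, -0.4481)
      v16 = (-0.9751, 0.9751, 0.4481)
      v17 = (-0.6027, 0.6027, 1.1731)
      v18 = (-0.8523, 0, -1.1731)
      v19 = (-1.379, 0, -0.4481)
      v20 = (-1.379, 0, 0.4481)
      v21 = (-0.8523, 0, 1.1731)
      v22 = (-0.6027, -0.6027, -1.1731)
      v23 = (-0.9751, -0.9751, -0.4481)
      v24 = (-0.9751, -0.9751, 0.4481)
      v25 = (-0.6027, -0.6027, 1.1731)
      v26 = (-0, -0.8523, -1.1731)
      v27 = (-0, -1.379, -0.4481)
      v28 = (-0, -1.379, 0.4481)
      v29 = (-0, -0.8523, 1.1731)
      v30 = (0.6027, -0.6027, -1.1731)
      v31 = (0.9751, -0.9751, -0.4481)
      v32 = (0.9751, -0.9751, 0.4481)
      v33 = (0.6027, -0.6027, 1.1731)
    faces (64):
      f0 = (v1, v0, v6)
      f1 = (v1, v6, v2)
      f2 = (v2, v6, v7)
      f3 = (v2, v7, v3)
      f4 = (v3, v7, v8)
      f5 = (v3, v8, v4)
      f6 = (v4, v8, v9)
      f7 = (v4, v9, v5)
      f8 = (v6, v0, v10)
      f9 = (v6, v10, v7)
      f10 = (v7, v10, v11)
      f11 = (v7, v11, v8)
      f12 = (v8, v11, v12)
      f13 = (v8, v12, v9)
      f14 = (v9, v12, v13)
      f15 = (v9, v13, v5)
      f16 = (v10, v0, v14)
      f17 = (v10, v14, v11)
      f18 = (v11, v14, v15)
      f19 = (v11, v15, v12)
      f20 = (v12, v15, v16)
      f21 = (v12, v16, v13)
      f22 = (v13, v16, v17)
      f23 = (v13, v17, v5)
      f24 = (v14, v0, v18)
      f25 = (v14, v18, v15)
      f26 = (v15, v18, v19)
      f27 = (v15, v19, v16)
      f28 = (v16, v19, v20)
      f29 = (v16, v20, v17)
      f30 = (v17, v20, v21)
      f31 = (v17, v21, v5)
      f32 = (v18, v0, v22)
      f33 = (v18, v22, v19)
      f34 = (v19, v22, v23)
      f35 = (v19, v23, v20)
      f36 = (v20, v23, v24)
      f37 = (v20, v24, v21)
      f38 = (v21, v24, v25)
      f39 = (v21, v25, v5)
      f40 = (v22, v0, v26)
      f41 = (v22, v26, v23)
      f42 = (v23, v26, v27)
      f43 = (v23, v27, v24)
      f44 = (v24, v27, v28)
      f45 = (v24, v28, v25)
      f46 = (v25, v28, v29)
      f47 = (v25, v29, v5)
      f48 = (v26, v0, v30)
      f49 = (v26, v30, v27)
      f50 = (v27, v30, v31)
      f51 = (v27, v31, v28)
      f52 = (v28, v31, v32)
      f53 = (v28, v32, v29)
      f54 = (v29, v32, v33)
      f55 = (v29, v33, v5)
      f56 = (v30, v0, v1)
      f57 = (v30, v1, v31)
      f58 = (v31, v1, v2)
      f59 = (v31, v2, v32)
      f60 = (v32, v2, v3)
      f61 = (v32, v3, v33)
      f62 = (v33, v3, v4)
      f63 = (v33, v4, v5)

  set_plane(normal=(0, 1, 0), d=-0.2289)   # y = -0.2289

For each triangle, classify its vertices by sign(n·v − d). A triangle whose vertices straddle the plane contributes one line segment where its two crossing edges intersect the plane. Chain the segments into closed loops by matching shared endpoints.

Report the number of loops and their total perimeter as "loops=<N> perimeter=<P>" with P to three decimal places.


loops=1 perimeter=8.524

Straddling triangles (20 of 64):
  (v18,v0,v22) [++-] → (-0.2289, -0.2289, -1.34484)–(-0.757504, -0.2289, -1.1731)  len=0.5558
  (v18,v22,v19) [+-+] → (-0.757504, -0.2289, -1.1731)–(-1.08417, -0.2289, -0.723448)  len=0.5558
  (v19,v22,v23) [+--] → (-1.08417, -0.2289, -0.723448)–(-1.28419, -0.2289, -0.4481)  len=0.3403
  (v19,v23,v20) [+-+] → (-1.28419, -0.2289, -0.4481)–(-1.28419, -0.2289, 0.237721)  len=0.6858
  (v20,v23,v24) [+--] → (-1.28419, -0.2289, 0.237721)–(-1.28419, -0.2289, 0.4481)  len=0.2104
  (v20,v24,v21) [+-+] → (-1.28419, -0.2289, 0.4481)–(-0.881127, -0.2289, 1.00291)  len=0.6858
  (v21,v24,v25) [+--] → (-0.881127, -0.2289, 1.00291)–(-0.757504, -0.2289, 1.1731)  len=0.2104
  (v21,v25,v5) [+-+] → (-0.757504, -0.2289, 1.1731)–(-0.2289, -0.2289, 1.34484)  len=0.5558
  (v22,v0,v26) [-+-] → (-0.2289, -0.2289, -1.34484)–(0, -0.2289, -1.37563)  len=0.2310
  (v25,v29,v5) [--+] → (0, -0.2289, 1.37563)–(-0.2289, -0.2289, 1.34484)  len=0.2310
  (v26,v0,v30) [-+-] → (0, -0.2289, -1.37563)–(0.2289, -0.2289, -1.34484)  len=0.2310
  (v29,v33,v5) [--+] → (0.2289, -0.2289, 1.34484)–(0, -0.2289, 1.37563)  len=0.2310
  (v30,v0,v1) [-++] → (0.2289, -0.2289, -1.34484)–(0.757504, -0.2289, -1.1731)  len=0.5558
  (v30,v1,v31) [-+-] → (0.757504, -0.2289, -1.1731)–(0.881127, -0.2289, -1.00291)  len=0.2104
  (v31,v1,v2) [-++] → (0.881127, -0.2289, -1.00291)–(1.28419, -0.2289, -0.4481)  len=0.6858
  (v31,v2,v32) [-+-] → (1.28419, -0.2289, -0.4481)–(1.28419, -0.2289, -0.237721)  len=0.2104
  (v32,v2,v3) [-++] → (1.28419, -0.2289, -0.237721)–(1.28419, -0.2289, 0.4481)  len=0.6858
  (v32,v3,v33) [-+-] → (1.28419, -0.2289, 0.4481)–(1.08417, -0.2289, 0.723448)  len=0.3403
  (v33,v3,v4) [-++] → (1.08417, -0.2289, 0.723448)–(0.757504, -0.2289, 1.1731)  len=0.5558
  (v33,v4,v5) [-++] → (0.757504, -0.2289, 1.1731)–(0.2289, -0.2289, 1.34484)  len=0.5558

Chained into 1 loop(s):
  loop 1: 20 segments, perimeter = 8.5239
Total perimeter = 8.524


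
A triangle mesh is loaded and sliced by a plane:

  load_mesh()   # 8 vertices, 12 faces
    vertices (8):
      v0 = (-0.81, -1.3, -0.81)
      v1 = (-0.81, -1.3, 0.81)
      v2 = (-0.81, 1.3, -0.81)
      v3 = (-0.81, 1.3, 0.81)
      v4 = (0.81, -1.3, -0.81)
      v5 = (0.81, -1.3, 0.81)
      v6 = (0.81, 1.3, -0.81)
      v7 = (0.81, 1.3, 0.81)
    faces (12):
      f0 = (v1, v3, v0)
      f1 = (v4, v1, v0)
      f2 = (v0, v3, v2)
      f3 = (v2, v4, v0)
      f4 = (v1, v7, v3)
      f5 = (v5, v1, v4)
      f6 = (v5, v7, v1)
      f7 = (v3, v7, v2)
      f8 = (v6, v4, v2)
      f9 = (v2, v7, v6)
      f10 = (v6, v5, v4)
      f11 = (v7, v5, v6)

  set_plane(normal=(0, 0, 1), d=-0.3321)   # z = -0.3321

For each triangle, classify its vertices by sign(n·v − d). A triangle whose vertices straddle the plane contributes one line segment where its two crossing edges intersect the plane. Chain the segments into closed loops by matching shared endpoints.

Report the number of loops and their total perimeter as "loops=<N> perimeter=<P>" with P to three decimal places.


Straddling triangles (8 of 12):
  (v1,v3,v0) [++-] → (-0.81, -0.533, -0.3321)–(-0.81, -1.3, -0.3321)  len=0.7670
  (v4,v1,v0) [-+-] → (0.3321, -1.3, -0.3321)–(-0.81, -1.3, -0.3321)  len=1.1421
  (v0,v3,v2) [-+-] → (-0.81, -0.533, -0.3321)–(-0.81, 1.3, -0.3321)  len=1.8330
  (v5,v1,v4) [++-] → (0.3321, -1.3, -0.3321)–(0.81, -1.3, -0.3321)  len=0.4779
  (v3,v7,v2) [++-] → (-0.3321, 1.3, -0.3321)–(-0.81, 1.3, -0.3321)  len=0.4779
  (v2,v7,v6) [-+-] → (-0.3321, 1.3, -0.3321)–(0.81, 1.3, -0.3321)  len=1.1421
  (v6,v5,v4) [-+-] → (0.81, 0.533, -0.3321)–(0.81, -1.3, -0.3321)  len=1.8330
  (v7,v5,v6) [++-] → (0.81, 0.533, -0.3321)–(0.81, 1.3, -0.3321)  len=0.7670

Chained into 1 loop(s):
  loop 1: 8 segments, perimeter = 8.4400
Total perimeter = 8.440

loops=1 perimeter=8.440


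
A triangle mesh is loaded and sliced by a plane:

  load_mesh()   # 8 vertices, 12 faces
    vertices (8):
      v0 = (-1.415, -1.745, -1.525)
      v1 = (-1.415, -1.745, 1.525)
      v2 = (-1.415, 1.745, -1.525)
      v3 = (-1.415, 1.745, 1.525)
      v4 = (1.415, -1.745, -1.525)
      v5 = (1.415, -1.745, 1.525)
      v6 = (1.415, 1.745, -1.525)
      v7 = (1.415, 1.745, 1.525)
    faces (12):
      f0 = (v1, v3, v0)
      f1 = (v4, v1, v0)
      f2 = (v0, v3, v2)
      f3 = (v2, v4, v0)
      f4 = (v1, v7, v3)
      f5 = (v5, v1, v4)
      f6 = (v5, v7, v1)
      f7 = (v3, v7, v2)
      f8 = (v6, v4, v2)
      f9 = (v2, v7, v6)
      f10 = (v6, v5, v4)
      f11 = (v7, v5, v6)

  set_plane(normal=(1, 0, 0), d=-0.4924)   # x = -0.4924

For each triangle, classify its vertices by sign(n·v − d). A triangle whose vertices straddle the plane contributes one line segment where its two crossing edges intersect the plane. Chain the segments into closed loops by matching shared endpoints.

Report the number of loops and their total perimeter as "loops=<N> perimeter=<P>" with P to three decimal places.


loops=1 perimeter=13.080

Straddling triangles (8 of 12):
  (v4,v1,v0) [+--] → (-0.4924, -1.745, 0.530678)–(-0.4924, -1.745, -1.525)  len=2.0557
  (v2,v4,v0) [-+-] → (-0.4924, 0.607235, -1.525)–(-0.4924, -1.745, -1.525)  len=2.3522
  (v1,v7,v3) [-+-] → (-0.4924, -0.607235, 1.525)–(-0.4924, 1.745, 1.525)  len=2.3522
  (v5,v1,v4) [+-+] → (-0.4924, -1.745, 1.525)–(-0.4924, -1.745, 0.530678)  len=0.9943
  (v5,v7,v1) [++-] → (-0.4924, -0.607235, 1.525)–(-0.4924, -1.745, 1.525)  len=1.1378
  (v3,v7,v2) [-+-] → (-0.4924, 1.745, 1.525)–(-0.4924, 1.745, -0.530678)  len=2.0557
  (v6,v4,v2) [++-] → (-0.4924, 0.607235, -1.525)–(-0.4924, 1.745, -1.525)  len=1.1378
  (v2,v7,v6) [-++] → (-0.4924, 1.745, -0.530678)–(-0.4924, 1.745, -1.525)  len=0.9943

Chained into 1 loop(s):
  loop 1: 8 segments, perimeter = 13.0800
Total perimeter = 13.080


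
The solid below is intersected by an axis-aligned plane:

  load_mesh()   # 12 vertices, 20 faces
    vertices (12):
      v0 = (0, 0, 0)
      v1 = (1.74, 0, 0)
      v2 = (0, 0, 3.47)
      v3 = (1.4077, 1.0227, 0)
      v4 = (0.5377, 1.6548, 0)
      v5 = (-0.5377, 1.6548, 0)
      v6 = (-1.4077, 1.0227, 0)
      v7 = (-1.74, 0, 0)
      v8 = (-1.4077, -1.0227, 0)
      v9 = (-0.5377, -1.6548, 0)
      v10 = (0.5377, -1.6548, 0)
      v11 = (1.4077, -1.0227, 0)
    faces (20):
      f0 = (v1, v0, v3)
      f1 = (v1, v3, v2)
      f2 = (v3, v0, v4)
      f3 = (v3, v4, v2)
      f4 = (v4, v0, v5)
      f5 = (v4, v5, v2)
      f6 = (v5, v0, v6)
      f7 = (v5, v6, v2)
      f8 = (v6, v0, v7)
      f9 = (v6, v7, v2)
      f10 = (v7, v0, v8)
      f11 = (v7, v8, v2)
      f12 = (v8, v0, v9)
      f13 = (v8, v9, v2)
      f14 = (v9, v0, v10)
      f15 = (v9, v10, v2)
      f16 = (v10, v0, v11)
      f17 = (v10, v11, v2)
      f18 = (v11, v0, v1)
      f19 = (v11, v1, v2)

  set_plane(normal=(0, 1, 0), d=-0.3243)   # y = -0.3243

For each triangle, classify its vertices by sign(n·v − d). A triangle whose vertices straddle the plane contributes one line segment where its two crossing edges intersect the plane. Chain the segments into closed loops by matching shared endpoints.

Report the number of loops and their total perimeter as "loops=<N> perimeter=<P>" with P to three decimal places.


loops=1 perimeter=9.864

Straddling triangles (10 of 20):
  (v7,v0,v8) [++-] → (-0.446384, -0.3243, 0)–(-1.63463, -0.3243, 0)  len=1.1882
  (v7,v8,v2) [+-+] → (-1.63463, -0.3243, 0)–(-0.446384, -0.3243, 2.36966)  len=2.6509
  (v8,v0,v9) [-+-] → (-0.446384, -0.3243, 0)–(-0.105376, -0.3243, 0)  len=0.3410
  (v8,v9,v2) [--+] → (-0.105376, -0.3243, 2.78997)–(-0.446384, -0.3243, 2.36966)  len=0.5412
  (v9,v0,v10) [-+-] → (-0.105376, -0.3243, 0)–(0.105376, -0.3243, 0)  len=0.2108
  (v9,v10,v2) [--+] → (0.105376, -0.3243, 2.78997)–(-0.105376, -0.3243, 2.78997)  len=0.2108
  (v10,v0,v11) [-+-] → (0.105376, -0.3243, 0)–(0.446384, -0.3243, 0)  len=0.3410
  (v10,v11,v2) [--+] → (0.446384, -0.3243, 2.36966)–(0.105376, -0.3243, 2.78997)  len=0.5412
  (v11,v0,v1) [-++] → (0.446384, -0.3243, 0)–(1.63463, -0.3243, 0)  len=1.1882
  (v11,v1,v2) [-++] → (1.63463, -0.3243, 0)–(0.446384, -0.3243, 2.36966)  len=2.6509

Chained into 1 loop(s):
  loop 1: 10 segments, perimeter = 9.8643
Total perimeter = 9.864


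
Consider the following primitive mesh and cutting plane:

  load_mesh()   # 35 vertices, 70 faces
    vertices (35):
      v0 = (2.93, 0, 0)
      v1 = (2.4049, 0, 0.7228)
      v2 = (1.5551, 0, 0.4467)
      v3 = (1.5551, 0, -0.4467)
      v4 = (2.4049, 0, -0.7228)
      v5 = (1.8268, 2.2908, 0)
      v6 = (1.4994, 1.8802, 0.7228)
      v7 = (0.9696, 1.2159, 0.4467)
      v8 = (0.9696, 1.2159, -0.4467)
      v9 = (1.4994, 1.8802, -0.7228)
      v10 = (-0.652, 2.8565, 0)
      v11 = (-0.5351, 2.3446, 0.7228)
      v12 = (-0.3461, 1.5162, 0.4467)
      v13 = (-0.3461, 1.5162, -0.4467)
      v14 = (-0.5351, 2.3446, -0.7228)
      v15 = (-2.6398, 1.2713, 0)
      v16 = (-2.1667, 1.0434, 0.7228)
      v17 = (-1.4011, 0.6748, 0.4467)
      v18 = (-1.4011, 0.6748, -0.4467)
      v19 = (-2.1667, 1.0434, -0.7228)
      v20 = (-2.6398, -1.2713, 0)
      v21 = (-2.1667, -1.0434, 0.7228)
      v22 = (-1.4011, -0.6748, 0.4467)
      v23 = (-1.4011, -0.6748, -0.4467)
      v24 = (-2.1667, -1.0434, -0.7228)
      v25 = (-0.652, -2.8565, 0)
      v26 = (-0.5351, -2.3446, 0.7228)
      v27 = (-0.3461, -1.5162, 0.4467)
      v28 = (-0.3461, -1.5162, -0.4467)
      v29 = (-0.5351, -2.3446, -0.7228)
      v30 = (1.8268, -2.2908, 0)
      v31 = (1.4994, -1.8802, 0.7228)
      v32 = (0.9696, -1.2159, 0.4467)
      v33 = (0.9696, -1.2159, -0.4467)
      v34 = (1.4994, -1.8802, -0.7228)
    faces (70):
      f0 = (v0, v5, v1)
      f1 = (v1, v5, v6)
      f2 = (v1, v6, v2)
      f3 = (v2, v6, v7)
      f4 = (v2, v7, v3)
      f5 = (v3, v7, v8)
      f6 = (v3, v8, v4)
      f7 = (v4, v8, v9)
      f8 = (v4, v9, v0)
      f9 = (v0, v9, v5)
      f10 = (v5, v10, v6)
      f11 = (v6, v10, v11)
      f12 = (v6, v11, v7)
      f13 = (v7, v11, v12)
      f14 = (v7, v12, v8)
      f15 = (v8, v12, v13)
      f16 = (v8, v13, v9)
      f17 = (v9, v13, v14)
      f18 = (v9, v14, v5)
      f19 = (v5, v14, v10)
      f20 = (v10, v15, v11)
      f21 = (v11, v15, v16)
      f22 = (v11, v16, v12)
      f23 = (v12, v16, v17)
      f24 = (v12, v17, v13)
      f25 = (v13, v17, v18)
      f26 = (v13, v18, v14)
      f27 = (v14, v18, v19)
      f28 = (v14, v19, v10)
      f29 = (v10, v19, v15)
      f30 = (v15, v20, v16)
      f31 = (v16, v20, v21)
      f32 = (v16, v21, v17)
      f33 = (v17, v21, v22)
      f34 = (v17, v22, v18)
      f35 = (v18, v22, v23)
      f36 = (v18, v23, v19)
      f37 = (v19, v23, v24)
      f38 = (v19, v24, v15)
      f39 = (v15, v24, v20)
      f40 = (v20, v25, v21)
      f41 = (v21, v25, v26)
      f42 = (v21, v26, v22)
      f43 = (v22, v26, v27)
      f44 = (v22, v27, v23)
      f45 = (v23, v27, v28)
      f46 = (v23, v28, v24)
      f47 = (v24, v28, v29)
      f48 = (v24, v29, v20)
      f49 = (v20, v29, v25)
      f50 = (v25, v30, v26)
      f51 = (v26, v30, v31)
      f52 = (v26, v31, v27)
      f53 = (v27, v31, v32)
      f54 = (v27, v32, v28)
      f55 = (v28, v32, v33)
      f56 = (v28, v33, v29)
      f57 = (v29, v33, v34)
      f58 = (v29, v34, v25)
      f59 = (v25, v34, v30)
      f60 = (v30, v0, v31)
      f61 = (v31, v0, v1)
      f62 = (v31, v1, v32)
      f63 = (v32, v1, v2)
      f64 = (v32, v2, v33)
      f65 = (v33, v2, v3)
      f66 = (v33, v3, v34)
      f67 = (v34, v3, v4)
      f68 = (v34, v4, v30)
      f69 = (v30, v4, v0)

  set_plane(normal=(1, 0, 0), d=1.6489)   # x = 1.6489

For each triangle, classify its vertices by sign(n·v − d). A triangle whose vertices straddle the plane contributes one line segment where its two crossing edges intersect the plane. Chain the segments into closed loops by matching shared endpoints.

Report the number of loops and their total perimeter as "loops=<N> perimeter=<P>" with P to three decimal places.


loops=1 perimeter=10.637

Straddling triangles (18 of 70):
  (v1,v5,v6) [++-] → (1.6489, 2.06769, 0.392749)–(1.6489, 1.56977, 0.7228)  len=0.5974
  (v1,v6,v2) [+--] → (1.6489, 1.56977, 0.7228)–(1.6489, 0, 0.477176)  len=1.5889
  (v3,v8,v4) [--+] → (1.6489, 0.640438, -0.577373)–(1.6489, 0, -0.477176)  len=0.6482
  (v4,v8,v9) [+--] → (1.6489, 0.640438, -0.577373)–(1.6489, 1.56977, -0.7228)  len=0.9406
  (v4,v9,v0) [+-+] → (1.6489, 1.56977, -0.7228)–(1.6489, 1.68372, -0.647266)  len=0.1367
  (v0,v9,v5) [+-+] → (1.6489, 1.68372, -0.647266)–(1.6489, 2.06769, -0.392749)  len=0.4607
  (v5,v10,v6) [+--] → (1.6489, 2.3314, 0)–(1.6489, 2.06769, 0.392749)  len=0.4731
  (v9,v14,v5) [--+] → (1.6489, 2.29485, -0.0544418)–(1.6489, 2.06769, -0.392749)  len=0.4075
  (v5,v14,v10) [+--] → (1.6489, 2.29485, -0.0544418)–(1.6489, 2.3314, 0)  len=0.0656
  (v25,v30,v26) [-+-] → (1.6489, -2.3314, 0)–(1.6489, -2.29485, 0.0544418)  len=0.0656
  (v26,v30,v31) [-+-] → (1.6489, -2.29485, 0.0544418)–(1.6489, -2.06769, 0.392749)  len=0.4075
  (v25,v34,v30) [--+] → (1.6489, -2.06769, -0.392749)–(1.6489, -2.3314, 0)  len=0.4731
  (v30,v0,v31) [++-] → (1.6489, -1.68372, 0.647266)–(1.6489, -2.06769, 0.392749)  len=0.4607
  (v31,v0,v1) [-++] → (1.6489, -1.68372, 0.647266)–(1.6489, -1.56977, 0.7228)  len=0.1367
  (v31,v1,v32) [-+-] → (1.6489, -1.56977, 0.7228)–(1.6489, -0.640438, 0.577373)  len=0.9406
  (v32,v1,v2) [-+-] → (1.6489, -0.640438, 0.577373)–(1.6489, 0, 0.477176)  len=0.6482
  (v34,v3,v4) [--+] → (1.6489, 0, -0.477176)–(1.6489, -1.56977, -0.7228)  len=1.5889
  (v34,v4,v30) [-++] → (1.6489, -1.56977, -0.7228)–(1.6489, -2.06769, -0.392749)  len=0.5974

Chained into 1 loop(s):
  loop 1: 18 segments, perimeter = 10.6373
Total perimeter = 10.637
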